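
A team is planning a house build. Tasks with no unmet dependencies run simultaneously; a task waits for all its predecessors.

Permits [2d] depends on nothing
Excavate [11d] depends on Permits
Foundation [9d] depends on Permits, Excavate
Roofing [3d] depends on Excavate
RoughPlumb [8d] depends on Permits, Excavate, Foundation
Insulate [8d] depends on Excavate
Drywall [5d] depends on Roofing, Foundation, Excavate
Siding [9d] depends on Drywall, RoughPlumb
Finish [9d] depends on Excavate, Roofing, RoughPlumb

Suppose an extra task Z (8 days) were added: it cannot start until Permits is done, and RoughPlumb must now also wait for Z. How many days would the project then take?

Originally the project takes 39 days.
With Z inserted, RoughPlumb now waits for max(Permits, Excavate, Foundation, Z).
New critical path: Permits→Excavate→Foundation→RoughPlumb→Siding = 2+11+9+8+9 = 39 ⇒ 39 days.

39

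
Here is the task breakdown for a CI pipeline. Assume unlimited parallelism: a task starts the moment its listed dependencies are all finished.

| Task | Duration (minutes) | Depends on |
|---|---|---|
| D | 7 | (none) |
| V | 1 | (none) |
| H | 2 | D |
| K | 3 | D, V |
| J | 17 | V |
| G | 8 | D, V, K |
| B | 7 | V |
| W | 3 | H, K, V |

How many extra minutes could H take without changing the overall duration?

6

The longest chain is D→K→G = 7+3+8 = 18; overall finish 18 minutes.
Longest path through H: 12 minutes (earliest finish 9, latest finish 15).
Slack of H = 13 − 7 = 6 minutes.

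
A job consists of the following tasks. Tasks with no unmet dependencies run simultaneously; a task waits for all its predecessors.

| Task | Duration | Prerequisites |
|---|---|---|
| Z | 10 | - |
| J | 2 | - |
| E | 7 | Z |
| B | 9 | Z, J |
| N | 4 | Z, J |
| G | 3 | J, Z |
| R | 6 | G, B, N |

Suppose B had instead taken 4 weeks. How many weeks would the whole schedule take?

Critical path before the change: Z→B→R = 10+9+6 = 25 giving 25 weeks.
B is on the critical path; changing it to 4 makes that path 20 weeks.
The critical path is still Z→B→R; finish is now 20 weeks.

20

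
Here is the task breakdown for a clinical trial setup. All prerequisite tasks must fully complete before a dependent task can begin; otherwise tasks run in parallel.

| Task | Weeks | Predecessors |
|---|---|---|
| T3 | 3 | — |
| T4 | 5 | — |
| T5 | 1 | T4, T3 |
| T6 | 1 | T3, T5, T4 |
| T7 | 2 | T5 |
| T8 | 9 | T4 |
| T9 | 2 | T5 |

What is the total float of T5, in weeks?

6

The longest chain is T4→T8 = 5+9 = 14; overall finish 14 weeks.
The longest chain containing T5 totals 8 weeks.
Slack of T5 = 11 − 5 = 6 weeks.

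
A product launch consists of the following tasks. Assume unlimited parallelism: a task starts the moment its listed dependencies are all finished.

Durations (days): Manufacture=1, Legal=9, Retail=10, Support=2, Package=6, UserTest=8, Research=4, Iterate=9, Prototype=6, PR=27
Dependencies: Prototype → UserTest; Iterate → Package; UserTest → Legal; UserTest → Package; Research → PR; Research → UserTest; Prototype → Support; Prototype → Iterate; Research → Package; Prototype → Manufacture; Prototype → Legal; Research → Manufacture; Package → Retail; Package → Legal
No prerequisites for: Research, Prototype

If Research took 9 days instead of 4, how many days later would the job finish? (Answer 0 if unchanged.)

5

Actual critical path: Research→PR = 4+27 = 31 ⇒ 31 days.
Research is on the critical path; changing it to 9 makes that path 36 days.
The critical path is still Research→PR; finish is now 36 days.
Change in finish: 36 − 31 = +5 days.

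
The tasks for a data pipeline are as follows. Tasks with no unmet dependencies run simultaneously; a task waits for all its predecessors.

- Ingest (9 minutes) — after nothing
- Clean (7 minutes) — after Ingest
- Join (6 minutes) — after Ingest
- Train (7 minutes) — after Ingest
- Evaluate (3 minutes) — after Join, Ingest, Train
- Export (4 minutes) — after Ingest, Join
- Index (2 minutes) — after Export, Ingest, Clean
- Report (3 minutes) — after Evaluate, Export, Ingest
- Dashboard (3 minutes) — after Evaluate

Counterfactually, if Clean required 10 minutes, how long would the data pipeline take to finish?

Critical path before the change: Ingest→Join→Export→Report = 9+6+4+3 = 22 giving 22 minutes.
Clean has 4 minutes of float (longest path through it is 18).
No other chain overtakes it, so the finish is 22 minutes.

22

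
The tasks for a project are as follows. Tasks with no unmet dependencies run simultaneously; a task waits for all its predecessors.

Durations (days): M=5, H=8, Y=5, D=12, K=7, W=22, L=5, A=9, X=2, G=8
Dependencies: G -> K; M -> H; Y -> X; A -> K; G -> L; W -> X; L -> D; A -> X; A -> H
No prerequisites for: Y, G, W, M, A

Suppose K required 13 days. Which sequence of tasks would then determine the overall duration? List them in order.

Baseline: G→L→D = 8+5+12 = 25 → 25 days.
K has 9 days of float (longest path through it is 16).
That remains the longest chain; total 25 days.

G, L, D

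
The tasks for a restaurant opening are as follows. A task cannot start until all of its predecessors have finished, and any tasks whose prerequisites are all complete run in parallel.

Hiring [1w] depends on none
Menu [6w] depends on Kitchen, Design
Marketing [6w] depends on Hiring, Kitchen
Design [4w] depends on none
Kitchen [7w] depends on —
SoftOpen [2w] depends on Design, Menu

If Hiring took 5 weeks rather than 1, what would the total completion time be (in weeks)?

The binding path is Kitchen→Menu→SoftOpen = 7+6+2 = 15; finish at 15 weeks.
Hiring has 8 weeks of float (longest path through it is 7).
That remains the longest chain; total 15 weeks.

15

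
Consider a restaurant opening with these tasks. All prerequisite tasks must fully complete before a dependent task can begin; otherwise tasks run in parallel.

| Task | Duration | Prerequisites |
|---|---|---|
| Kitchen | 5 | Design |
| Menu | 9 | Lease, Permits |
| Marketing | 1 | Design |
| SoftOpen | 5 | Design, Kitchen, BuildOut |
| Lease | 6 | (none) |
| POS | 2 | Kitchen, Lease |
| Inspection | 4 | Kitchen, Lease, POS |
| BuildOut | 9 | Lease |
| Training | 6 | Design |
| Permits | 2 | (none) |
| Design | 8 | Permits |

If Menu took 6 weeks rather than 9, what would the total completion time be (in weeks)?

21

The binding path is Permits→Design→Kitchen→POS→Inspection = 2+8+5+2+4 = 21; finish at 21 weeks.
The longest path through Menu is only 15 weeks, so Menu has float 6.
That remains the longest chain; total 21 weeks.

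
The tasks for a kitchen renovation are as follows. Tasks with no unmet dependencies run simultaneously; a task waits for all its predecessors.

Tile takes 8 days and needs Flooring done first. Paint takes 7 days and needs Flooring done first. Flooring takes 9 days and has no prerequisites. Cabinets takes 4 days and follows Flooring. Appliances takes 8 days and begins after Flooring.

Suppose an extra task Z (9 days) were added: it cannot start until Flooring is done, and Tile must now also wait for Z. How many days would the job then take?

Originally the job takes 17 days.
With Z inserted, Tile now waits for max(Flooring, Z).
New critical path: Flooring→Z→Tile = 9+9+8 = 26 ⇒ 26 days.

26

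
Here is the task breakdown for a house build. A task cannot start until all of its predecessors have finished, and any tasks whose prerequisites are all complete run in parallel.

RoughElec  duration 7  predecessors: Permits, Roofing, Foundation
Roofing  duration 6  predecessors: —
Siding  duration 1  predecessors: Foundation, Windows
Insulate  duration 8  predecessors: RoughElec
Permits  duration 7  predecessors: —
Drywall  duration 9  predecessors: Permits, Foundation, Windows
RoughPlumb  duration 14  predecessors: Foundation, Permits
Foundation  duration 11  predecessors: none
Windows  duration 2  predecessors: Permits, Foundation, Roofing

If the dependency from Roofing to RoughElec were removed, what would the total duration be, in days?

26

Original critical path: Foundation→RoughElec→Insulate = 11+7+8 = 26 ⇒ 26 days.
Dropping Roofing→RoughElec doesn't change RoughElec's earliest start (11); another predecessor still binds.
After: Foundation→RoughElec→Insulate = 11+7+8 = 26 → 26 days.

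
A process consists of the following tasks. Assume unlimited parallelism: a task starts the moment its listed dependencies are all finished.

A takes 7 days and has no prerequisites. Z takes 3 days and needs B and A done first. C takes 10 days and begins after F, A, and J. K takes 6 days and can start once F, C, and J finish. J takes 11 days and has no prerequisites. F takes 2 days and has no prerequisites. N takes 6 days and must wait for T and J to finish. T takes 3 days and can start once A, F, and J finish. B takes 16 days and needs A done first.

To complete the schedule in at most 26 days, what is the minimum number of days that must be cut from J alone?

Current finish: 27 days; target: 26.
J is on every critical path, so each day cut from J cuts the finish by one (this holds down to a finish of 26).
Need 27 − 26 = 1 day off J → J becomes 10 days, finish becomes 26.

1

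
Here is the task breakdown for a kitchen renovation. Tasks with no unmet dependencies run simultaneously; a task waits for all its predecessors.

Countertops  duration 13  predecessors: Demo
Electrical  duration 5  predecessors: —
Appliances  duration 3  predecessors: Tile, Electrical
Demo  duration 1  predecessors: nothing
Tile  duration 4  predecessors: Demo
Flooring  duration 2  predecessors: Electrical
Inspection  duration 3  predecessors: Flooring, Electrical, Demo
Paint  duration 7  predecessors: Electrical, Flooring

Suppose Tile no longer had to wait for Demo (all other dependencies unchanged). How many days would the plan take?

14

With the dependency in place, Demo→Countertops = 1+13 = 14 sets the finish at 14 days.
Without Demo→Tile, Tile's earliest start moves from 1 to 0.
New critical path: Demo→Countertops = 1+13 = 14 ⇒ 14 days.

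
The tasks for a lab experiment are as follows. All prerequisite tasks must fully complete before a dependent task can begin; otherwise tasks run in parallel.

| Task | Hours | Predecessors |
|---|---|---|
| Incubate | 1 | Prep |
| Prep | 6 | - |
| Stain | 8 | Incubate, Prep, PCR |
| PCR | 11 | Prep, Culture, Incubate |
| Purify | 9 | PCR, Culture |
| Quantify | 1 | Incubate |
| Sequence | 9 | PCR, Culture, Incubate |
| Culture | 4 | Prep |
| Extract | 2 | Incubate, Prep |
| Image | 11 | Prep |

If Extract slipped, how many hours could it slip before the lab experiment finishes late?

The longest chain is Prep→Culture→PCR→Sequence = 6+4+11+9 = 30; overall finish 30 hours.
The longest chain containing Extract totals 9 hours.
Slack of Extract = 28 − 7 = 21 hours.

21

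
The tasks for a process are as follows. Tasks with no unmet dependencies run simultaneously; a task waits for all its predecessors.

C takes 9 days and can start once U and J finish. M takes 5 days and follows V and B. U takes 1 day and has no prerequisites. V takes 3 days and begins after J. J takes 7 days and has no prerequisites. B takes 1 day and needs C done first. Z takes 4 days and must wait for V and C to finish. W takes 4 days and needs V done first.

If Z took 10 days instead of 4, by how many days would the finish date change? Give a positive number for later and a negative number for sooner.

4

Critical path before the change: J→C→B→M = 7+9+1+5 = 22 giving 22 days.
Z has 2 days of float (longest path through it is 20).
New critical path: J→C→Z = 7+9+10 = 26 ⇒ 26 days.
Change in finish: 26 − 22 = +4 days.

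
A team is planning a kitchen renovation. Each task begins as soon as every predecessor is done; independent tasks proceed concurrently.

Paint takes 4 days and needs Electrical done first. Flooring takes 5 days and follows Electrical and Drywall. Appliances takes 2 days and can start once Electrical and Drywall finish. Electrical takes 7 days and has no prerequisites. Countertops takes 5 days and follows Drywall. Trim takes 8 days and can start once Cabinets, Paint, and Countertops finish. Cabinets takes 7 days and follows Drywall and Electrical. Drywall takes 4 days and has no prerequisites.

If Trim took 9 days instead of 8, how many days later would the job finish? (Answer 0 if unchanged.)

Baseline: Electrical→Cabinets→Trim = 7+7+8 = 22 → 22 days.
Trim lies on that path, so at 9 days the path becomes 23 days.
No other chain overtakes it, so the finish is 23 days.
Change in finish: 23 − 22 = +1 days.

1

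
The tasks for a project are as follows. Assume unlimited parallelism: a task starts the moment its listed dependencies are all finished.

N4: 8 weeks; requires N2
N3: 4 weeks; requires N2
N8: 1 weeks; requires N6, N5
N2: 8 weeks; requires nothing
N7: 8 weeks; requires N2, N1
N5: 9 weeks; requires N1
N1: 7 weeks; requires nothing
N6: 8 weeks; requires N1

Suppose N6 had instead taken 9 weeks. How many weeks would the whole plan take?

17

The binding path is N1→N5→N8 = 7+9+1 = 17; finish at 17 weeks.
N6 has 1 week of float (longest path through it is 16).
No other chain overtakes it, so the finish is 17 weeks.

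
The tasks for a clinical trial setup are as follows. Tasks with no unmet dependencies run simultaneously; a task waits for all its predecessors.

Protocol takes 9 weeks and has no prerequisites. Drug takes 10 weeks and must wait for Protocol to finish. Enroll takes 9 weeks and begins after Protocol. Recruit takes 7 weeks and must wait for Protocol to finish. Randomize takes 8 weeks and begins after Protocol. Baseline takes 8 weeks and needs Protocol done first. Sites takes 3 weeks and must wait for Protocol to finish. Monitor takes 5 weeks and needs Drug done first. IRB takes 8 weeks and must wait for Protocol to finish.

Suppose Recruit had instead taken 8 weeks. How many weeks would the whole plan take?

24

Critical path before the change: Protocol→Drug→Monitor = 9+10+5 = 24 giving 24 weeks.
Recruit has 8 weeks of float (longest path through it is 16).
That remains the longest chain; total 24 weeks.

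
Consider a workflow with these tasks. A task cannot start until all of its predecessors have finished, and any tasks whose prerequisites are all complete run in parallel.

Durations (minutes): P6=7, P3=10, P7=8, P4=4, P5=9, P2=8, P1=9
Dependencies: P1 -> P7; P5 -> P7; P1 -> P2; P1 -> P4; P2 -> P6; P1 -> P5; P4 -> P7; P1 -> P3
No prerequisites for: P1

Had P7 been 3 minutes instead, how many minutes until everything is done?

The binding path is P1→P5→P7 = 9+9+8 = 26; finish at 26 minutes.
P7 lies on that path, so at 3 minutes the path becomes 21 minutes.
New critical path: P1→P2→P6 = 9+8+7 = 24 ⇒ 24 minutes.

24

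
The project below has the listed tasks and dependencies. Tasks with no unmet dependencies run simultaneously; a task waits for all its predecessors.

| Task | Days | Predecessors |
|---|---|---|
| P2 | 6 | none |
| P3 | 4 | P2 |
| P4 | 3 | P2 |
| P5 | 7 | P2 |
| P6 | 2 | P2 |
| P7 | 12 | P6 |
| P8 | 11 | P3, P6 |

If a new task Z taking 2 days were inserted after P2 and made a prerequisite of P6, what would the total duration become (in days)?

Originally the project takes 21 days.
With Z inserted, P6 now waits for max(P2, Z).
New critical path: P2→Z→P6→P7 = 6+2+2+12 = 22 ⇒ 22 days.

22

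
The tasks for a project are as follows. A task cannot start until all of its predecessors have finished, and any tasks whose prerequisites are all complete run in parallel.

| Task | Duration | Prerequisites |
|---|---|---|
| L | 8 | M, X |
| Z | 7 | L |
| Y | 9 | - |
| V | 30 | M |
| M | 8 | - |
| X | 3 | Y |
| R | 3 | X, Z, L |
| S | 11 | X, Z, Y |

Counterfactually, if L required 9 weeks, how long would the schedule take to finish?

39

Baseline: Y→X→L→Z→S = 9+3+8+7+11 = 38 → 38 weeks.
L is on the critical path; changing it to 9 makes that path 39 weeks.
The critical path is still Y→X→L→Z→S; finish is now 39 weeks.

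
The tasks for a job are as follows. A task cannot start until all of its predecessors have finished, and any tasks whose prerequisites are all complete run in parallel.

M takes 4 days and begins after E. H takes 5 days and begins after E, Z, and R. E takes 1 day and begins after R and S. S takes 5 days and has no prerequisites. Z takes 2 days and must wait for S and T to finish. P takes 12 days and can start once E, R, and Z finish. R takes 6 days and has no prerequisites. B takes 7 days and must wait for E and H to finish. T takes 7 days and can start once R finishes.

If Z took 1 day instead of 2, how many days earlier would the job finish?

1

As given, the longest chain is R→T→Z→H→B = 6+7+2+5+7 = 27, so the finish is 27 days.
Z is on the critical path; changing it to 1 makes that path 26 days.
The critical path is still R→T→Z→H→B; finish is now 26 days.
Change in finish: 26 − 27 = -1 days.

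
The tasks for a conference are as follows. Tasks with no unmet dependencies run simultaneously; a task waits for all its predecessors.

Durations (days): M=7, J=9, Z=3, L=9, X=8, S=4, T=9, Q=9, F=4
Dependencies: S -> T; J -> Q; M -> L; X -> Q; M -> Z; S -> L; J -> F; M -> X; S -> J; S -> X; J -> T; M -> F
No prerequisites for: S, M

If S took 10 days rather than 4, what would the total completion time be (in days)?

28

Critical path before the change: M→X→Q = 7+8+9 = 24 giving 24 days.
The longest path through S is only 22 days, so S has float 2.
New critical path: S→J→T = 10+9+9 = 28 ⇒ 28 days.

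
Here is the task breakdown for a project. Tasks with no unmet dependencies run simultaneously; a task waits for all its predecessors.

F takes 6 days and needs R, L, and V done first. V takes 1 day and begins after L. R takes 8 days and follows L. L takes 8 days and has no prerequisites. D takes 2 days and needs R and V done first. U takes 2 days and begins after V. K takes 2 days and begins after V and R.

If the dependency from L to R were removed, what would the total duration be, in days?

With the dependency in place, L→R→F = 8+8+6 = 22 sets the finish at 22 days.
Without L→R, R's earliest start moves from 8 to 0.
After: L→V→F = 8+1+6 = 15 → 15 days.

15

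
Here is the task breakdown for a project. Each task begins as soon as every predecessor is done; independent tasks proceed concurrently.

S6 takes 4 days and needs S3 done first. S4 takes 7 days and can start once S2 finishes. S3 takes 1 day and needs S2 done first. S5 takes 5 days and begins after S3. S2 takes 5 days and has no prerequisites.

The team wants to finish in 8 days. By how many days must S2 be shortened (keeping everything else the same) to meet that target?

4

Current finish: 12 days; target: 8.
S2 is on every critical path, so each day cut from S2 cuts the finish by one (this holds down to a finish of 8).
Need 12 − 8 = 4 days off S2 → S2 becomes 1 day, finish becomes 8.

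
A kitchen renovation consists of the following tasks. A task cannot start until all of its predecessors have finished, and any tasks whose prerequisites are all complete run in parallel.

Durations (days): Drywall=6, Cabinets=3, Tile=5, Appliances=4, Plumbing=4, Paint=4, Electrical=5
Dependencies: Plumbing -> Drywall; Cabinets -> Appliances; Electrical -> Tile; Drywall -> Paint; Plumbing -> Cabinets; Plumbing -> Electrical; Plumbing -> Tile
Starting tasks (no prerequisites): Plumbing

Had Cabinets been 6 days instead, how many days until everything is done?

Critical path before the change: Plumbing→Electrical→Tile = 4+5+5 = 14 giving 14 days.
The longest path through Cabinets is only 11 days, so Cabinets has float 3.
No other chain overtakes it, so the finish is 14 days.

14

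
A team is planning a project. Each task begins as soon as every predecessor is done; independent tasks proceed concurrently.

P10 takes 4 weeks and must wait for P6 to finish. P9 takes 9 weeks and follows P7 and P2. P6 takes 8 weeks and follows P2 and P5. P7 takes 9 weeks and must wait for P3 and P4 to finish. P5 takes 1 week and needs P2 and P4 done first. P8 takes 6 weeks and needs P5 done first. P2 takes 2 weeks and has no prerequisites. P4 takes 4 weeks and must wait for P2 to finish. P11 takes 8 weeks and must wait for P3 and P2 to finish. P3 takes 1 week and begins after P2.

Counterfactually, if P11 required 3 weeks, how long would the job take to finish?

24

Actual critical path: P2→P4→P7→P9 = 2+4+9+9 = 24 ⇒ 24 weeks.
P11 is off the critical path — its longest chain is 11 weeks, giving 13 of slack.
That remains the longest chain; total 24 weeks.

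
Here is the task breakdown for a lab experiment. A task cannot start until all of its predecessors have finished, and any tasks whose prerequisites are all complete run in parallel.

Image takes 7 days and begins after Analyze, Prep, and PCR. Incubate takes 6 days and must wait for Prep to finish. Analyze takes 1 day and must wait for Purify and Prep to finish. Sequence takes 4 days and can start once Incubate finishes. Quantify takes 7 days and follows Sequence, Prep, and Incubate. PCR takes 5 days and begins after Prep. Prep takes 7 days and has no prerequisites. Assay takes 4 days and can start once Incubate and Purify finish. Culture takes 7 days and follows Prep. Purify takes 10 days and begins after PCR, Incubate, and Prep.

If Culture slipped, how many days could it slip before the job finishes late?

Critical path: Prep→Incubate→Purify→Analyze→Image = 7+6+10+1+7 = 31, so the finish is 31 days.
Longest path through Culture: 14 days (earliest finish 14, latest finish 31).
So Culture can slip 31 − 14 = 17 days.

17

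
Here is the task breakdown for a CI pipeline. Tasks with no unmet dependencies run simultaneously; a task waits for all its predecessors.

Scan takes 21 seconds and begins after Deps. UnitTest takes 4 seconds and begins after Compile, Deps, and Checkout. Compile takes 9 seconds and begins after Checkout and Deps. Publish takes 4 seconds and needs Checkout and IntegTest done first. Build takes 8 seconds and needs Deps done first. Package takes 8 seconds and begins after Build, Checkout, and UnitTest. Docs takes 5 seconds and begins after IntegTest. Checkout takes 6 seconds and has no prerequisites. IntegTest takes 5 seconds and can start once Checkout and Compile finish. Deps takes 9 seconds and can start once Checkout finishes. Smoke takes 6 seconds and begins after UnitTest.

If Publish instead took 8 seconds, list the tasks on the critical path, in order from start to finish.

As given, the longest chain is Checkout→Deps→Compile→UnitTest→Package = 6+9+9+4+8 = 36, so the finish is 36 seconds.
The longest path through Publish is only 33 seconds, so Publish has float 3.
Now Checkout→Deps→Compile→IntegTest→Publish = 6+9+9+5+8 = 37 is longest, so the finish becomes 37 seconds.

Checkout, Deps, Compile, IntegTest, Publish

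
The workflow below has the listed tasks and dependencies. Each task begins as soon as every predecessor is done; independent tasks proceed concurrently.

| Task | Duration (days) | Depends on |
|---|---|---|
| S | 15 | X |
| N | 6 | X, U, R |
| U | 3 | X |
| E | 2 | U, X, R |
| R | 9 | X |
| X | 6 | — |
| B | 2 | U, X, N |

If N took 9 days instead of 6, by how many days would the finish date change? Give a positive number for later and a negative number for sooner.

Actual critical path: X→R→N→B = 6+9+6+2 = 23 ⇒ 23 days.
N is on the critical path; changing it to 9 makes that path 26 days.
No other chain overtakes it, so the finish is 26 days.
Change in finish: 26 − 23 = +3 days.

3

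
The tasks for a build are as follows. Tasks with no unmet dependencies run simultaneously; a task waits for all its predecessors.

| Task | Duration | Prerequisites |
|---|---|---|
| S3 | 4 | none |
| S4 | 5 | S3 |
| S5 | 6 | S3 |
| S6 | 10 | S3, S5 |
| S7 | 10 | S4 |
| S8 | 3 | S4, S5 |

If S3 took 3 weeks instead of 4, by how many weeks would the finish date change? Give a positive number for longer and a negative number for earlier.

-1

Critical path before the change: S3→S5→S6 = 4+6+10 = 20 giving 20 weeks.
Since S3 is critical, the -1 change carries straight to that chain (now 19 weeks).
No other chain overtakes it, so the finish is 19 weeks.
Change in finish: 19 − 20 = -1 weeks.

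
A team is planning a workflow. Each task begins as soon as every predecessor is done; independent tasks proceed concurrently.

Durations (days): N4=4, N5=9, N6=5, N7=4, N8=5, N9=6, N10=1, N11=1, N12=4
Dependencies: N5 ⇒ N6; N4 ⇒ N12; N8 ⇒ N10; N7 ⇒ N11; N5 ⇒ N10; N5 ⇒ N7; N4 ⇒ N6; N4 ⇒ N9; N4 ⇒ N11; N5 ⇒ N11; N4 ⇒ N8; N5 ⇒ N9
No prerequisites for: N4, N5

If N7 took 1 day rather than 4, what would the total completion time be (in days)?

15

Critical path before the change: N5→N9 = 9+6 = 15 giving 15 days.
The longest path through N7 is only 14 days, so N7 has float 1.
No other chain overtakes it, so the finish is 15 days.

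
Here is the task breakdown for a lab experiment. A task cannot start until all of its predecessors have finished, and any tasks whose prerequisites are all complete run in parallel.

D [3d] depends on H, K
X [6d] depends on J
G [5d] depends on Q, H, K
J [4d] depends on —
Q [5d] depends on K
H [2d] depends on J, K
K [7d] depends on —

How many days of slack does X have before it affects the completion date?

K→Q→G = 7+5+5 = 17 sets the makespan at 17 days.
The longest chain containing X totals 10 days.
Float = 17 − 10 = 7.

7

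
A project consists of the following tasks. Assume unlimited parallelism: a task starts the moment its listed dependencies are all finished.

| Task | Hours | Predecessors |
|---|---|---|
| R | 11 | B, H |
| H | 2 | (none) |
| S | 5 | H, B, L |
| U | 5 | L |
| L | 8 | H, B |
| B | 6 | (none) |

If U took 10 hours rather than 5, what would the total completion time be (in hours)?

Critical path before the change: B→L→U = 6+8+5 = 19 giving 19 hours.
Since U is critical, the +5 change carries straight to that chain (now 24 hours).
That remains the longest chain; total 24 hours.

24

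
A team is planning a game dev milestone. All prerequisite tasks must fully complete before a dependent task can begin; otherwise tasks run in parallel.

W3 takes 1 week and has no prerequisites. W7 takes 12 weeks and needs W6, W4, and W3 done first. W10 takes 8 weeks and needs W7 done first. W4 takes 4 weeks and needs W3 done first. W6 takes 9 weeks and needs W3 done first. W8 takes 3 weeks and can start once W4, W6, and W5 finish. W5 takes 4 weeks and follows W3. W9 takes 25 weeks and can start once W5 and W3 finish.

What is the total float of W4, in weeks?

The longest chain is W3→W5→W9 = 1+4+25 = 30; overall finish 30 weeks.
Longest path through W4: 25 weeks (earliest finish 5, latest finish 10).
Slack of W4 = 6 − 1 = 5 weeks.

5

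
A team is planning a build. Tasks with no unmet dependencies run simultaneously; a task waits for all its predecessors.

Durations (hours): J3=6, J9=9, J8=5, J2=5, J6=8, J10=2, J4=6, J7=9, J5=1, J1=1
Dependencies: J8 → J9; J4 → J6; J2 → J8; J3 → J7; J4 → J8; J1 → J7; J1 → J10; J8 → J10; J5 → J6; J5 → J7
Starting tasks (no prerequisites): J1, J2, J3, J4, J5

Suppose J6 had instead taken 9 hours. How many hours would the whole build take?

The binding path is J4→J8→J9 = 6+5+9 = 20; finish at 20 hours.
The longest path through J6 is only 14 hours, so J6 has float 6.
The critical path is still J4→J8→J9; finish is now 20 hours.

20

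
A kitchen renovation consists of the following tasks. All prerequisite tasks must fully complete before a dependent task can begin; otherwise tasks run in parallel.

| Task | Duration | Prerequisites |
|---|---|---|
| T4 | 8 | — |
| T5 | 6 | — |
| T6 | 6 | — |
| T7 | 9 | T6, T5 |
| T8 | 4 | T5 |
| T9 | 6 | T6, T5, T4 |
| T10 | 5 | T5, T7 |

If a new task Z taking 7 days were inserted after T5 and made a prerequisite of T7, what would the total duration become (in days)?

27

Originally the plan takes 20 days.
With Z inserted, T7 now waits for max(T6, T5, Z).
New critical path: T5→Z→T7→T10 = 6+7+9+5 = 27 ⇒ 27 days.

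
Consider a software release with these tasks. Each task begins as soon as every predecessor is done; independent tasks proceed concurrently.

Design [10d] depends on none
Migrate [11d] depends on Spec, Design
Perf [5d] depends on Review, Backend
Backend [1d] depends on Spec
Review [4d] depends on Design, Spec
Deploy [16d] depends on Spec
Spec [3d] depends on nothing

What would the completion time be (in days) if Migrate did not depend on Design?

19

Before: longest chain Design→Migrate = 10+11 = 21, finish 21.
Without Design→Migrate, Migrate's earliest start moves from 10 to 3.
After: Spec→Deploy = 3+16 = 19 → 19 days.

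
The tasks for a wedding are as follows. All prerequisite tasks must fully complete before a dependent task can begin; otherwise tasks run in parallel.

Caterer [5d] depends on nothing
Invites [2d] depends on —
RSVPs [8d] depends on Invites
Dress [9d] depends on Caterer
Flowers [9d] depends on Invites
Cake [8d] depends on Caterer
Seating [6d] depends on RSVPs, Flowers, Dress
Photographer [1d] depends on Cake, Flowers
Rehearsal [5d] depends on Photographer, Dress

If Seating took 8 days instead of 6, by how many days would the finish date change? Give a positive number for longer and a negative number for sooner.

Baseline: Caterer→Dress→Seating = 5+9+6 = 20 → 20 days.
Seating is on the critical path; changing it to 8 makes that path 22 days.
No other chain overtakes it, so the finish is 22 days.
Change in finish: 22 − 20 = +2 days.

2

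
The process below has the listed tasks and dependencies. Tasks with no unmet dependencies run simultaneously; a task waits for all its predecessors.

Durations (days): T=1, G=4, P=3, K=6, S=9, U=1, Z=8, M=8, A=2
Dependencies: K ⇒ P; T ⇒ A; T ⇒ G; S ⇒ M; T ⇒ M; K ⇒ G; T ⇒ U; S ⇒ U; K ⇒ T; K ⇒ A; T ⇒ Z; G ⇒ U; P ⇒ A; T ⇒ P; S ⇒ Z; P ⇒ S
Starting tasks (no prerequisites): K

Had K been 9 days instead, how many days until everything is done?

Actual critical path: K→T→P→S→Z = 6+1+3+9+8 = 27 ⇒ 27 days.
K is on the critical path; changing it to 9 makes that path 30 days.
No other chain overtakes it, so the finish is 30 days.

30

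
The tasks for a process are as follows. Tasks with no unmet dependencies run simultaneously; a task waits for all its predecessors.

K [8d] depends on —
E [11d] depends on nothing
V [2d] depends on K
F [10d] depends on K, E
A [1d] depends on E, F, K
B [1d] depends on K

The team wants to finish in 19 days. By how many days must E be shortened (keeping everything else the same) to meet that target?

Current finish: 22 days; target: 19.
E is on every critical path, so each day cut from E cuts the finish by one (this holds down to a finish of 19).
Need 22 − 19 = 3 days off E → E becomes 8 days, finish becomes 19.

3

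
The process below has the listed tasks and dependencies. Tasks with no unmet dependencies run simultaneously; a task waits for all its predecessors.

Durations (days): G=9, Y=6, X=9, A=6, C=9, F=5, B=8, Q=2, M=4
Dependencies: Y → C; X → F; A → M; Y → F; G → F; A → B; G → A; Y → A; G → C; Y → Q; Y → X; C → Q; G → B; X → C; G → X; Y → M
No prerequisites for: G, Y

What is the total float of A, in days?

G→X→C→Q = 9+9+9+2 = 29 sets the makespan at 29 days.
A finishes as early as 15 and must finish by 21.
Slack of A = 15 − 9 = 6 days.

6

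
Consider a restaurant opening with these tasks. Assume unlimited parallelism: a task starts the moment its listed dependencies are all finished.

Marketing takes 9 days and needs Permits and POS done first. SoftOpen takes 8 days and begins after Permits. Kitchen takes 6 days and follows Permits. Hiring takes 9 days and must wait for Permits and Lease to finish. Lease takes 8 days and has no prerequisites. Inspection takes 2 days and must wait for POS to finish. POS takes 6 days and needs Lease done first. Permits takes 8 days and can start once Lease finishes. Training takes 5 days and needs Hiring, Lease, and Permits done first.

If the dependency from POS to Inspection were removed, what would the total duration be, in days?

Original critical path: Lease→Permits→Hiring→Training = 8+8+9+5 = 30 ⇒ 30 days.
Without POS→Inspection, Inspection's earliest start moves from 14 to 0.
New critical path: Lease→Permits→Hiring→Training = 8+8+9+5 = 30 ⇒ 30 days.

30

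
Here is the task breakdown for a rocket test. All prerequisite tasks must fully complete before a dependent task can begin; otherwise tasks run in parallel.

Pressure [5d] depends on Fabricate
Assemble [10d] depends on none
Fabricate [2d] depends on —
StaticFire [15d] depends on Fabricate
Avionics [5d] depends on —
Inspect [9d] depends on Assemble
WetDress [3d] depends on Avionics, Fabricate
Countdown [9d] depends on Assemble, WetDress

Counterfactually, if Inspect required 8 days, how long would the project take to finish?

19

Critical path before the change: Assemble→Inspect = 10+9 = 19 giving 19 days.
Inspect lies on that path, so at 8 days the path becomes 18 days.
Now Assemble→Countdown = 10+9 = 19 is longest, so the finish becomes 19 days.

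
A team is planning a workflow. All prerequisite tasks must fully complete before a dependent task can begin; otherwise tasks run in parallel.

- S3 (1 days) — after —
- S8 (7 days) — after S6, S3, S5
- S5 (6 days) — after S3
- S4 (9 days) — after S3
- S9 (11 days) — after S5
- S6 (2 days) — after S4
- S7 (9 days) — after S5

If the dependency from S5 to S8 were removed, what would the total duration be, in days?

19

Original critical path: S3→S4→S6→S8 = 1+9+2+7 = 19 ⇒ 19 days.
Dropping S5→S8 doesn't change S8's earliest start (12); another predecessor still binds.
After: S3→S4→S6→S8 = 1+9+2+7 = 19 → 19 days.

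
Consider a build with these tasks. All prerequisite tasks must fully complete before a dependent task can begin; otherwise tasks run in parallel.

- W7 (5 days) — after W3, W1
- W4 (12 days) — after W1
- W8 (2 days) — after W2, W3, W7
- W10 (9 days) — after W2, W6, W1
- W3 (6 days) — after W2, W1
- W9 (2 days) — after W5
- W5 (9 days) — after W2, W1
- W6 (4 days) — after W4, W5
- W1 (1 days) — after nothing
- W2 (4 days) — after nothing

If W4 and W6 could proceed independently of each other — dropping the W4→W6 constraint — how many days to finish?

Original critical path: W1→W4→W6→W10 = 1+12+4+9 = 26 ⇒ 26 days.
Dropping W4→W6 doesn't change W6's earliest start (13); another predecessor still binds.
New critical path: W2→W5→W6→W10 = 4+9+4+9 = 26 ⇒ 26 days.

26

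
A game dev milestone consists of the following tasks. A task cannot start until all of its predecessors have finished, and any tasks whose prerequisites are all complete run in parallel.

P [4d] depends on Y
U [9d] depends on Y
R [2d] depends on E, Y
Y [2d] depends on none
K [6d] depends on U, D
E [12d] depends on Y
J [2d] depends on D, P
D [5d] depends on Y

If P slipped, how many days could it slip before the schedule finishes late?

Critical path: Y→U→K = 2+9+6 = 17, so the finish is 17 days.
Longest path through P: 8 days (earliest finish 6, latest finish 15).
Slack of P = 11 − 2 = 9 days.

9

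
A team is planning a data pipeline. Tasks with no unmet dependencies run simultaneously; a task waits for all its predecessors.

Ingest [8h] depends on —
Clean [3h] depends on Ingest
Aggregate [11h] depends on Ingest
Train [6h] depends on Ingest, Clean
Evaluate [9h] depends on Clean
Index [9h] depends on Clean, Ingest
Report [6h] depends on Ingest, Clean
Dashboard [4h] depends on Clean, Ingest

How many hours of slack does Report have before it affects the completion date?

3

The longest chain is Ingest→Clean→Evaluate = 8+3+9 = 20; overall finish 20 hours.
Report finishes as early as 17 and must finish by 20.
Slack of Report = 14 − 11 = 3 hours.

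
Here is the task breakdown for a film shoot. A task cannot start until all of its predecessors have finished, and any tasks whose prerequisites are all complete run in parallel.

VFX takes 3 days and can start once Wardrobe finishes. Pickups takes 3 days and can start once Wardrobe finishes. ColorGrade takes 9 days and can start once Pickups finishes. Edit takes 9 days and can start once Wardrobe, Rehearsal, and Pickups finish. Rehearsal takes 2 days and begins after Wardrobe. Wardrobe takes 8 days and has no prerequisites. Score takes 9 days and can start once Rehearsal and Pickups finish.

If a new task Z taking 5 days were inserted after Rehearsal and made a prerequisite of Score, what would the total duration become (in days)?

Originally the plan takes 20 days.
With Z inserted, Score now waits for max(Rehearsal, Pickups, Z).
New critical path: Wardrobe→Rehearsal→Z→Score = 8+2+5+9 = 24 ⇒ 24 days.

24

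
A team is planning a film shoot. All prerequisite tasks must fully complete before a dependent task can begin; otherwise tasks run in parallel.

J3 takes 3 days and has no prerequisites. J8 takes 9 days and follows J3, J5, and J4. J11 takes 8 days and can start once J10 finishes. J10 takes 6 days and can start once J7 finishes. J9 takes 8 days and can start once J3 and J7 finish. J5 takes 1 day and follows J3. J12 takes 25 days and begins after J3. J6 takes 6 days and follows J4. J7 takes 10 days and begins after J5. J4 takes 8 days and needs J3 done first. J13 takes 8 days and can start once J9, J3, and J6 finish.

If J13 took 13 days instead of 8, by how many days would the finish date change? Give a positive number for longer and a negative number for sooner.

5

As given, the longest chain is J3→J5→J7→J9→J13 = 3+1+10+8+8 = 30, so the finish is 30 days.
Since J13 is critical, the +5 change carries straight to that chain (now 35 days).
No other chain overtakes it, so the finish is 35 days.
Change in finish: 35 − 30 = +5 days.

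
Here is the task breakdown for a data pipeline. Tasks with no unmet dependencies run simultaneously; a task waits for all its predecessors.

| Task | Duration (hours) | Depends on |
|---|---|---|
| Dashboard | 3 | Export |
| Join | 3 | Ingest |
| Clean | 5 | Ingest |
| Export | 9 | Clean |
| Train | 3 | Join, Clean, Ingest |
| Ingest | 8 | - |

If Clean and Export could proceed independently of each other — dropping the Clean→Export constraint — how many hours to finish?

16

With the dependency in place, Ingest→Clean→Export→Dashboard = 8+5+9+3 = 25 sets the finish at 25 hours.
Without Clean→Export, Export's earliest start moves from 13 to 0.
New critical path: Ingest→Clean→Train = 8+5+3 = 16 ⇒ 16 hours.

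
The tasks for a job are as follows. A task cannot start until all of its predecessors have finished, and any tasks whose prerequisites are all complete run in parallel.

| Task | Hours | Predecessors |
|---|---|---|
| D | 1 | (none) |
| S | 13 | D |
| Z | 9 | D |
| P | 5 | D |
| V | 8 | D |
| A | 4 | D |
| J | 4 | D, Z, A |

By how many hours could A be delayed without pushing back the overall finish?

5

Critical path: D→S = 1+13 = 14, so the finish is 14 hours.
Longest path through A: 9 hours (earliest finish 5, latest finish 10).
Slack of A = 6 − 1 = 5 hours.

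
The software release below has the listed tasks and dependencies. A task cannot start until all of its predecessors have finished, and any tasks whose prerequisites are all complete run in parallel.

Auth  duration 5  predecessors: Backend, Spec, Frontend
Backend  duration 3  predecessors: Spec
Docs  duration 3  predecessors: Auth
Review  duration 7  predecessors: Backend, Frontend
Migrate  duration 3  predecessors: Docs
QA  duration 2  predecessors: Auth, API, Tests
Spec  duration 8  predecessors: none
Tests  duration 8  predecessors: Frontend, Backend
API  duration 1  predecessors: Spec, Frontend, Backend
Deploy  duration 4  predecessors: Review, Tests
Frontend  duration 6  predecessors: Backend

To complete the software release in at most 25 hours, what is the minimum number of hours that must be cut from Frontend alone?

Current finish: 29 hours; target: 25.
Frontend is on every critical path, so each hour cut from Frontend cuts the finish by one (this holds down to a finish of 24).
Need 29 − 25 = 4 hours off Frontend → Frontend becomes 2 hours, finish becomes 25.

4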